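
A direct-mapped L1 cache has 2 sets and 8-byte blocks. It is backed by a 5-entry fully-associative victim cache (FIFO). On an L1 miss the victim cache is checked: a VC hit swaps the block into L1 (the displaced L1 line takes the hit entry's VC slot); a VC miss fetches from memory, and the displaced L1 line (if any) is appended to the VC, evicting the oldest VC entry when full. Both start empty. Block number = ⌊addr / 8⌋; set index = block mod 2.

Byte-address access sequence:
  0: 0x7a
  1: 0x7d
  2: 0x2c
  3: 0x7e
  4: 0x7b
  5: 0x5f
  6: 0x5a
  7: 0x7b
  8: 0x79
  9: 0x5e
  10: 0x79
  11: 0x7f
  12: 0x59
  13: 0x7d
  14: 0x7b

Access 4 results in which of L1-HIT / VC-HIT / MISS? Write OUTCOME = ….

0: 0x7a (blk 15, set 1) → MISS  vc=[]
1: 0x7d (blk 15, set 1) → L1-HIT  vc=[]
2: 0x2c (blk 5, set 1) → MISS  vc=[15]
3: 0x7e (blk 15, set 1) → VC-HIT  vc=[5]
4: 0x7b (blk 15, set 1) → L1-HIT  vc=[5]
5: 0x5f (blk 11, set 1) → MISS  vc=[5, 15]
6: 0x5a (blk 11, set 1) → L1-HIT  vc=[5, 15]
7: 0x7b (blk 15, set 1) → VC-HIT  vc=[5, 11]
8: 0x79 (blk 15, set 1) → L1-HIT  vc=[5, 11]
9: 0x5e (blk 11, set 1) → VC-HIT  vc=[5, 15]
10: 0x79 (blk 15, set 1) → VC-HIT  vc=[5, 11]
11: 0x7f (blk 15, set 1) → L1-HIT  vc=[5, 11]
12: 0x59 (blk 11, set 1) → VC-HIT  vc=[5, 15]
13: 0x7d (blk 15, set 1) → VC-HIT  vc=[5, 11]
14: 0x7b (blk 15, set 1) → L1-HIT  vc=[5, 11]

OUTCOME = L1-HIT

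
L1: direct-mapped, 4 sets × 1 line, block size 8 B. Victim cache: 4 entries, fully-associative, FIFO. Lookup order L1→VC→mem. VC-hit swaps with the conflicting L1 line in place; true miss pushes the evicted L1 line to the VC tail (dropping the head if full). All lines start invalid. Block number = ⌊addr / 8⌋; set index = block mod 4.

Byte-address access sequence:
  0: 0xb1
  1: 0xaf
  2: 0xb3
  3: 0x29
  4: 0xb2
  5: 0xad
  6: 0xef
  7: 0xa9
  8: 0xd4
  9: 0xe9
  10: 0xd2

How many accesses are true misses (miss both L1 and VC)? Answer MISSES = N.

MISSES = 5

  [0] addr=0xb1 blk=22 s=2: MISS | VC []
  [1] addr=0xaf blk=21 s=1: MISS | VC []
  [2] addr=0xb3 blk=22 s=2: L1-HIT | VC []
  [3] addr=0x29 blk=5 s=1: MISS | VC [21]
  [4] addr=0xb2 blk=22 s=2: L1-HIT | VC [21]
  [5] addr=0xad blk=21 s=1: VC-HIT | VC [5]
  [6] addr=0xef blk=29 s=1: MISS | VC [5, 21]
  [7] addr=0xa9 blk=21 s=1: VC-HIT | VC [5, 29]
  [8] addr=0xd4 blk=26 s=2: MISS | VC [5, 29, 22]
  [9] addr=0xe9 blk=29 s=1: VC-HIT | VC [5, 21, 22]
  [10] addr=0xd2 blk=26 s=2: L1-HIT | VC [5, 21, 22]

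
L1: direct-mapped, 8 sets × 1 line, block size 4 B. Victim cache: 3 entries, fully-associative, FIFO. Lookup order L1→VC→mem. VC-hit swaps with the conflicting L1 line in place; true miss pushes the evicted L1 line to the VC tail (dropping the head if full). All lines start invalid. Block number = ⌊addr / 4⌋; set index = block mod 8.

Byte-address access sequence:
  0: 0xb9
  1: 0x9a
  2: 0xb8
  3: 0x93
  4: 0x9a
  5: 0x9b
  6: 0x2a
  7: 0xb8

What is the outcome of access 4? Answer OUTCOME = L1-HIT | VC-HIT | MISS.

#0 0xb9→b46/s6 MISS; vc=[]
#1 0x9a→b38/s6 MISS; vc=[46]
#2 0xb8→b46/s6 VC-HIT; vc=[38]
#3 0x93→b36/s4 MISS; vc=[38]
#4 0x9a→b38/s6 VC-HIT; vc=[46]
#5 0x9b→b38/s6 L1-HIT; vc=[46]
#6 0x2a→b10/s2 MISS; vc=[46]
#7 0xb8→b46/s6 VC-HIT; vc=[38]

OUTCOME = VC-HIT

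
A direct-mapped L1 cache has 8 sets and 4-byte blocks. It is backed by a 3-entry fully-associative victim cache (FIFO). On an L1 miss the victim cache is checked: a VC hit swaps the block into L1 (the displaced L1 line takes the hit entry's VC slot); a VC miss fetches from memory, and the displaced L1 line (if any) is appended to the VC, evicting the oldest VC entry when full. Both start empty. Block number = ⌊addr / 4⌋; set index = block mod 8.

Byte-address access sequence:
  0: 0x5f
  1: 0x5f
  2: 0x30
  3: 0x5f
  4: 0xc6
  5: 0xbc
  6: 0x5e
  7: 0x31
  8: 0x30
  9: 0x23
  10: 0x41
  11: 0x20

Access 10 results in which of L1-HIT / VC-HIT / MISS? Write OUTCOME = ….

OUTCOME = MISS

0: 0x5f (blk 23, set 7) → MISS  vc=[]
1: 0x5f (blk 23, set 7) → L1-HIT  vc=[]
2: 0x30 (blk 12, set 4) → MISS  vc=[]
3: 0x5f (blk 23, set 7) → L1-HIT  vc=[]
4: 0xc6 (blk 49, set 1) → MISS  vc=[]
5: 0xbc (blk 47, set 7) → MISS  vc=[23]
6: 0x5e (blk 23, set 7) → VC-HIT  vc=[47]
7: 0x31 (blk 12, set 4) → L1-HIT  vc=[47]
8: 0x30 (blk 12, set 4) → L1-HIT  vc=[47]
9: 0x23 (blk 8, set 0) → MISS  vc=[47]
10: 0x41 (blk 16, set 0) → MISS  vc=[47, 8]
11: 0x20 (blk 8, set 0) → VC-HIT  vc=[47, 16]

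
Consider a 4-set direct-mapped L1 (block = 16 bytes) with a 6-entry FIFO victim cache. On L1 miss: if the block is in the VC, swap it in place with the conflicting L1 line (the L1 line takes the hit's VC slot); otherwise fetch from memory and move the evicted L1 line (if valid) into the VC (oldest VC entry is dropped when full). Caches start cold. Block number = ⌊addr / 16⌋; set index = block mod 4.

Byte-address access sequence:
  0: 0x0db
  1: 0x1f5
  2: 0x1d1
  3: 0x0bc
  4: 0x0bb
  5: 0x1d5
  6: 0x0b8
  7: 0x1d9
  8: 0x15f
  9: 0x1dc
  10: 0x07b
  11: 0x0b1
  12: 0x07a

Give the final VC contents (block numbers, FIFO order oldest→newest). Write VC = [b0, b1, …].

  [0] addr=0xdb blk=13 s=1: MISS | VC []
  [1] addr=0x1f5 blk=31 s=3: MISS | VC []
  [2] addr=0x1d1 blk=29 s=1: MISS | VC [13]
  [3] addr=0xbc blk=11 s=3: MISS | VC [13, 31]
  [4] addr=0xbb blk=11 s=3: L1-HIT | VC [13, 31]
  [5] addr=0x1d5 blk=29 s=1: L1-HIT | VC [13, 31]
  [6] addr=0xb8 blk=11 s=3: L1-HIT | VC [13, 31]
  [7] addr=0x1d9 blk=29 s=1: L1-HIT | VC [13, 31]
  [8] addr=0x15f blk=21 s=1: MISS | VC [13, 31, 29]
  [9] addr=0x1dc blk=29 s=1: VC-HIT | VC [13, 31, 21]
  [10] addr=0x7b blk=7 s=3: MISS | VC [13, 31, 21, 11]
  [11] addr=0xb1 blk=11 s=3: VC-HIT | VC [13, 31, 21, 7]
  [12] addr=0x7a blk=7 s=3: VC-HIT | VC [13, 31, 21, 11]

VC = [13, 31, 21, 11]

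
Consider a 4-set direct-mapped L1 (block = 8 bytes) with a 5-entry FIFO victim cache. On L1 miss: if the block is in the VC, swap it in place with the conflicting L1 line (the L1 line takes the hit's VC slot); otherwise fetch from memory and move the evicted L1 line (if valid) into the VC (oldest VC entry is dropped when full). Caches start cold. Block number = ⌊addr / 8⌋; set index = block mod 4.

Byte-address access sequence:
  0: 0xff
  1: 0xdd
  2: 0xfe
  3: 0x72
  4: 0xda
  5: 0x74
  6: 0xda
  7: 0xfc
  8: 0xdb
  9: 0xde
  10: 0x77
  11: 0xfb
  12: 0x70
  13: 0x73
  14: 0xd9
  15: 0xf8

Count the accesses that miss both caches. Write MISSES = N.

MISSES = 3

#0 0xff→b31/s3 MISS; vc=[]
#1 0xdd→b27/s3 MISS; vc=[31]
#2 0xfe→b31/s3 VC-HIT; vc=[27]
#3 0x72→b14/s2 MISS; vc=[27]
#4 0xda→b27/s3 VC-HIT; vc=[31]
#5 0x74→b14/s2 L1-HIT; vc=[31]
#6 0xda→b27/s3 L1-HIT; vc=[31]
#7 0xfc→b31/s3 VC-HIT; vc=[27]
#8 0xdb→b27/s3 VC-HIT; vc=[31]
#9 0xde→b27/s3 L1-HIT; vc=[31]
#10 0x77→b14/s2 L1-HIT; vc=[31]
#11 0xfb→b31/s3 VC-HIT; vc=[27]
#12 0x70→b14/s2 L1-HIT; vc=[27]
#13 0x73→b14/s2 L1-HIT; vc=[27]
#14 0xd9→b27/s3 VC-HIT; vc=[31]
#15 0xf8→b31/s3 VC-HIT; vc=[27]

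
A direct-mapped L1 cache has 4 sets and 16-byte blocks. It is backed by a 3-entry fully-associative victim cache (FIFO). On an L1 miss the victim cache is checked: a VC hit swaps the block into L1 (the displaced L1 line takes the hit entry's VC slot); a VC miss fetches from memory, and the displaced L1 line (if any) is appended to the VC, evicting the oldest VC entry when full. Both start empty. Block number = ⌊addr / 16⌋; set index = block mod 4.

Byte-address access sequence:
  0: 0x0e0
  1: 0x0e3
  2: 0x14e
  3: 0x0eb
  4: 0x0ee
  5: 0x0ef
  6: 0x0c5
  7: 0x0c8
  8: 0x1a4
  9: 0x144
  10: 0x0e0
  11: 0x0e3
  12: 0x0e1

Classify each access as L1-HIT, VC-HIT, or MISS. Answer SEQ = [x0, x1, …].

  [0] addr=0xe0 blk=14 s=2: MISS | VC []
  [1] addr=0xe3 blk=14 s=2: L1-HIT | VC []
  [2] addr=0x14e blk=20 s=0: MISS | VC []
  [3] addr=0xeb blk=14 s=2: L1-HIT | VC []
  [4] addr=0xee blk=14 s=2: L1-HIT | VC []
  [5] addr=0xef blk=14 s=2: L1-HIT | VC []
  [6] addr=0xc5 blk=12 s=0: MISS | VC [20]
  [7] addr=0xc8 blk=12 s=0: L1-HIT | VC [20]
  [8] addr=0x1a4 blk=26 s=2: MISS | VC [20, 14]
  [9] addr=0x144 blk=20 s=0: VC-HIT | VC [12, 14]
  [10] addr=0xe0 blk=14 s=2: VC-HIT | VC [12, 26]
  [11] addr=0xe3 blk=14 s=2: L1-HIT | VC [12, 26]
  [12] addr=0xe1 blk=14 s=2: L1-HIT | VC [12, 26]

SEQ = [MISS, L1-HIT, MISS, L1-HIT, L1-HIT, L1-HIT, MISS, L1-HIT, MISS, VC-HIT, VC-HIT, L1-HIT, L1-HIT]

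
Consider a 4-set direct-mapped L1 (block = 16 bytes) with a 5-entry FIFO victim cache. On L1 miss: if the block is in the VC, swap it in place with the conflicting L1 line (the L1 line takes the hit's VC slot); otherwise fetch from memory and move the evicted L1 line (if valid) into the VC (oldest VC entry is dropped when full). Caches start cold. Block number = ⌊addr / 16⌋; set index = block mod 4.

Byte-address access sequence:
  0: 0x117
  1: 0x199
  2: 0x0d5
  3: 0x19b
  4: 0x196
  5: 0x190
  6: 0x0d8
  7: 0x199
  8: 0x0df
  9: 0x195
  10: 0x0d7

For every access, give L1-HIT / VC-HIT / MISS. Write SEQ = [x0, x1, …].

0: 0x117 (blk 17, set 1) → MISS  vc=[]
1: 0x199 (blk 25, set 1) → MISS  vc=[17]
2: 0xd5 (blk 13, set 1) → MISS  vc=[17, 25]
3: 0x19b (blk 25, set 1) → VC-HIT  vc=[17, 13]
4: 0x196 (blk 25, set 1) → L1-HIT  vc=[17, 13]
5: 0x190 (blk 25, set 1) → L1-HIT  vc=[17, 13]
6: 0xd8 (blk 13, set 1) → VC-HIT  vc=[17, 25]
7: 0x199 (blk 25, set 1) → VC-HIT  vc=[17, 13]
8: 0xdf (blk 13, set 1) → VC-HIT  vc=[17, 25]
9: 0x195 (blk 25, set 1) → VC-HIT  vc=[17, 13]
10: 0xd7 (blk 13, set 1) → VC-HIT  vc=[17, 25]

SEQ = [MISS, MISS, MISS, VC-HIT, L1-HIT, L1-HIT, VC-HIT, VC-HIT, VC-HIT, VC-HIT, VC-HIT]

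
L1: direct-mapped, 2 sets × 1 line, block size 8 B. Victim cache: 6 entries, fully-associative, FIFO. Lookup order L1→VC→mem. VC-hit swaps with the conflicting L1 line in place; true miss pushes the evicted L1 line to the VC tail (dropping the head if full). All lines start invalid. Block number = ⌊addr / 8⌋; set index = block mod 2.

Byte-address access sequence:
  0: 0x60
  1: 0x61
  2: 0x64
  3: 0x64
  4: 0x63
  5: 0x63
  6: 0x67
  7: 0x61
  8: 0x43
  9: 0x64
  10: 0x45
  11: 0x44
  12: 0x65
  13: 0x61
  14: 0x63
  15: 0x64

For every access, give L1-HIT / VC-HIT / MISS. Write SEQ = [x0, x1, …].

SEQ = [MISS, L1-HIT, L1-HIT, L1-HIT, L1-HIT, L1-HIT, L1-HIT, L1-HIT, MISS, VC-HIT, VC-HIT, L1-HIT, VC-HIT, L1-HIT, L1-HIT, L1-HIT]

  [0] addr=0x60 blk=12 s=0: MISS | VC []
  [1] addr=0x61 blk=12 s=0: L1-HIT | VC []
  [2] addr=0x64 blk=12 s=0: L1-HIT | VC []
  [3] addr=0x64 blk=12 s=0: L1-HIT | VC []
  [4] addr=0x63 blk=12 s=0: L1-HIT | VC []
  [5] addr=0x63 blk=12 s=0: L1-HIT | VC []
  [6] addr=0x67 blk=12 s=0: L1-HIT | VC []
  [7] addr=0x61 blk=12 s=0: L1-HIT | VC []
  [8] addr=0x43 blk=8 s=0: MISS | VC [12]
  [9] addr=0x64 blk=12 s=0: VC-HIT | VC [8]
  [10] addr=0x45 blk=8 s=0: VC-HIT | VC [12]
  [11] addr=0x44 blk=8 s=0: L1-HIT | VC [12]
  [12] addr=0x65 blk=12 s=0: VC-HIT | VC [8]
  [13] addr=0x61 blk=12 s=0: L1-HIT | VC [8]
  [14] addr=0x63 blk=12 s=0: L1-HIT | VC [8]
  [15] addr=0x64 blk=12 s=0: L1-HIT | VC [8]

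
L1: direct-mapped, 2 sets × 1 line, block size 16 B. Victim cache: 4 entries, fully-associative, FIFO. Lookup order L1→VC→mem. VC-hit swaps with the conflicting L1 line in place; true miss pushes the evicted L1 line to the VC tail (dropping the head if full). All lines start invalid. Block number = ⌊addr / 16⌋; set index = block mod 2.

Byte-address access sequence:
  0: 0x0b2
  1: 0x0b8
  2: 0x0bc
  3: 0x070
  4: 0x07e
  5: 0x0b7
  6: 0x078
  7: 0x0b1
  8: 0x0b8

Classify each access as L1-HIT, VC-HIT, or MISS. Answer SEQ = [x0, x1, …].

SEQ = [MISS, L1-HIT, L1-HIT, MISS, L1-HIT, VC-HIT, VC-HIT, VC-HIT, L1-HIT]

0: 0xb2 (blk 11, set 1) → MISS  vc=[]
1: 0xb8 (blk 11, set 1) → L1-HIT  vc=[]
2: 0xbc (blk 11, set 1) → L1-HIT  vc=[]
3: 0x70 (blk 7, set 1) → MISS  vc=[11]
4: 0x7e (blk 7, set 1) → L1-HIT  vc=[11]
5: 0xb7 (blk 11, set 1) → VC-HIT  vc=[7]
6: 0x78 (blk 7, set 1) → VC-HIT  vc=[11]
7: 0xb1 (blk 11, set 1) → VC-HIT  vc=[7]
8: 0xb8 (blk 11, set 1) → L1-HIT  vc=[7]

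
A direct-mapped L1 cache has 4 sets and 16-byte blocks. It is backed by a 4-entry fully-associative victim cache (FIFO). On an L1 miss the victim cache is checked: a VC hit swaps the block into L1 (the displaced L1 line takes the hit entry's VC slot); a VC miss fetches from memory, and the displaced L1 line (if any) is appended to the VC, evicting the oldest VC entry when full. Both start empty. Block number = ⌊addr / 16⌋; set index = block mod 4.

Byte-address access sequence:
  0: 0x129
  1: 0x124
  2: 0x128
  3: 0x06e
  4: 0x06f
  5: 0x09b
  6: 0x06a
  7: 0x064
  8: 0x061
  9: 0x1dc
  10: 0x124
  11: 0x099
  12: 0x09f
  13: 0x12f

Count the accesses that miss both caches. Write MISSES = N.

MISSES = 4

  [0] addr=0x129 blk=18 s=2: MISS | VC []
  [1] addr=0x124 blk=18 s=2: L1-HIT | VC []
  [2] addr=0x128 blk=18 s=2: L1-HIT | VC []
  [3] addr=0x6e blk=6 s=2: MISS | VC [18]
  [4] addr=0x6f blk=6 s=2: L1-HIT | VC [18]
  [5] addr=0x9b blk=9 s=1: MISS | VC [18]
  [6] addr=0x6a blk=6 s=2: L1-HIT | VC [18]
  [7] addr=0x64 blk=6 s=2: L1-HIT | VC [18]
  [8] addr=0x61 blk=6 s=2: L1-HIT | VC [18]
  [9] addr=0x1dc blk=29 s=1: MISS | VC [18, 9]
  [10] addr=0x124 blk=18 s=2: VC-HIT | VC [6, 9]
  [11] addr=0x99 blk=9 s=1: VC-HIT | VC [6, 29]
  [12] addr=0x9f blk=9 s=1: L1-HIT | VC [6, 29]
  [13] addr=0x12f blk=18 s=2: L1-HIT | VC [6, 29]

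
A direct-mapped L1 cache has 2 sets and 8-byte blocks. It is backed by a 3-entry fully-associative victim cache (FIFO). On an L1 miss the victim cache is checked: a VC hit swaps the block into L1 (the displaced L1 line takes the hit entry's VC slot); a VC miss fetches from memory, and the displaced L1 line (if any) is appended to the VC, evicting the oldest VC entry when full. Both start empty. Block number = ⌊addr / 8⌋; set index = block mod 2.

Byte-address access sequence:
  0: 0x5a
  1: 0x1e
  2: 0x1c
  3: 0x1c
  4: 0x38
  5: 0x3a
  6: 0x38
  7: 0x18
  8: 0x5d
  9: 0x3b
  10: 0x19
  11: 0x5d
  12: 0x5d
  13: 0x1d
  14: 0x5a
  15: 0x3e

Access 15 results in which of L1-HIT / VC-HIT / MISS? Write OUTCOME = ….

OUTCOME = VC-HIT

#0 0x5a→b11/s1 MISS; vc=[]
#1 0x1e→b3/s1 MISS; vc=[11]
#2 0x1c→b3/s1 L1-HIT; vc=[11]
#3 0x1c→b3/s1 L1-HIT; vc=[11]
#4 0x38→b7/s1 MISS; vc=[11,3]
#5 0x3a→b7/s1 L1-HIT; vc=[11,3]
#6 0x38→b7/s1 L1-HIT; vc=[11,3]
#7 0x18→b3/s1 VC-HIT; vc=[11,7]
#8 0x5d→b11/s1 VC-HIT; vc=[3,7]
#9 0x3b→b7/s1 VC-HIT; vc=[3,11]
#10 0x19→b3/s1 VC-HIT; vc=[7,11]
#11 0x5d→b11/s1 VC-HIT; vc=[7,3]
#12 0x5d→b11/s1 L1-HIT; vc=[7,3]
#13 0x1d→b3/s1 VC-HIT; vc=[7,11]
#14 0x5a→b11/s1 VC-HIT; vc=[7,3]
#15 0x3e→b7/s1 VC-HIT; vc=[11,3]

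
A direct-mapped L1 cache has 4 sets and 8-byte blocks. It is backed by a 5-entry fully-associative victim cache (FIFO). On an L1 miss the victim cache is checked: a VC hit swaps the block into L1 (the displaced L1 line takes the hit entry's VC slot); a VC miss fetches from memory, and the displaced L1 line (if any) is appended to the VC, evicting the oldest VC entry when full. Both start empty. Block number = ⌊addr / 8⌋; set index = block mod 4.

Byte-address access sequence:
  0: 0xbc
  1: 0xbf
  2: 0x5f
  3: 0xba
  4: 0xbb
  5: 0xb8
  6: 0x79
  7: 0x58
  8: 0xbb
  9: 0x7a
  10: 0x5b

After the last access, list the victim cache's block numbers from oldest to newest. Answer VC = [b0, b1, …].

  [0] addr=0xbc blk=23 s=3: MISS | VC []
  [1] addr=0xbf blk=23 s=3: L1-HIT | VC []
  [2] addr=0x5f blk=11 s=3: MISS | VC [23]
  [3] addr=0xba blk=23 s=3: VC-HIT | VC [11]
  [4] addr=0xbb blk=23 s=3: L1-HIT | VC [11]
  [5] addr=0xb8 blk=23 s=3: L1-HIT | VC [11]
  [6] addr=0x79 blk=15 s=3: MISS | VC [11, 23]
  [7] addr=0x58 blk=11 s=3: VC-HIT | VC [15, 23]
  [8] addr=0xbb blk=23 s=3: VC-HIT | VC [15, 11]
  [9] addr=0x7a blk=15 s=3: VC-HIT | VC [23, 11]
  [10] addr=0x5b blk=11 s=3: VC-HIT | VC [23, 15]

VC = [23, 15]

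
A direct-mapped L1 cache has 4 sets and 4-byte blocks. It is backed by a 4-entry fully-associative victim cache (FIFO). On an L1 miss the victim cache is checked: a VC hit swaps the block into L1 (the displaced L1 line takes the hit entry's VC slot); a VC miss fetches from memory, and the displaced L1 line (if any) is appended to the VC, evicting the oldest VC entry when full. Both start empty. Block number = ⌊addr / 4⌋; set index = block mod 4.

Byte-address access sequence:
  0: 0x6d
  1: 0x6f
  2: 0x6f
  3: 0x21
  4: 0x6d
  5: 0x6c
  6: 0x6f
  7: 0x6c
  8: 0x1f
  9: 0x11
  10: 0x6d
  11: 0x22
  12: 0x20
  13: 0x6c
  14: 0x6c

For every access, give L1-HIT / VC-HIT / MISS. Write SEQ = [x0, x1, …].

SEQ = [MISS, L1-HIT, L1-HIT, MISS, L1-HIT, L1-HIT, L1-HIT, L1-HIT, MISS, MISS, VC-HIT, VC-HIT, L1-HIT, L1-HIT, L1-HIT]

  [0] addr=0x6d blk=27 s=3: MISS | VC []
  [1] addr=0x6f blk=27 s=3: L1-HIT | VC []
  [2] addr=0x6f blk=27 s=3: L1-HIT | VC []
  [3] addr=0x21 blk=8 s=0: MISS | VC []
  [4] addr=0x6d blk=27 s=3: L1-HIT | VC []
  [5] addr=0x6c blk=27 s=3: L1-HIT | VC []
  [6] addr=0x6f blk=27 s=3: L1-HIT | VC []
  [7] addr=0x6c blk=27 s=3: L1-HIT | VC []
  [8] addr=0x1f blk=7 s=3: MISS | VC [27]
  [9] addr=0x11 blk=4 s=0: MISS | VC [27, 8]
  [10] addr=0x6d blk=27 s=3: VC-HIT | VC [7, 8]
  [11] addr=0x22 blk=8 s=0: VC-HIT | VC [7, 4]
  [12] addr=0x20 blk=8 s=0: L1-HIT | VC [7, 4]
  [13] addr=0x6c blk=27 s=3: L1-HIT | VC [7, 4]
  [14] addr=0x6c blk=27 s=3: L1-HIT | VC [7, 4]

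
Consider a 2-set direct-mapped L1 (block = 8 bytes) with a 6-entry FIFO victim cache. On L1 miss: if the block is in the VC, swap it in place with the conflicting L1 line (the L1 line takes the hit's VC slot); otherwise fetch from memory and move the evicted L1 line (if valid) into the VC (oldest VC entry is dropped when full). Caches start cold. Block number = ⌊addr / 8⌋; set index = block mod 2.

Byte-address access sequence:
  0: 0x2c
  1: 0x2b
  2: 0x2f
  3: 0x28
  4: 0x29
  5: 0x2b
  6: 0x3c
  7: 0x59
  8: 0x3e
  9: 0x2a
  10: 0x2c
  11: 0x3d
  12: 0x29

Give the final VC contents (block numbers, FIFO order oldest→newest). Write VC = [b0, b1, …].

VC = [7, 11]

#0 0x2c→b5/s1 MISS; vc=[]
#1 0x2b→b5/s1 L1-HIT; vc=[]
#2 0x2f→b5/s1 L1-HIT; vc=[]
#3 0x28→b5/s1 L1-HIT; vc=[]
#4 0x29→b5/s1 L1-HIT; vc=[]
#5 0x2b→b5/s1 L1-HIT; vc=[]
#6 0x3c→b7/s1 MISS; vc=[5]
#7 0x59→b11/s1 MISS; vc=[5,7]
#8 0x3e→b7/s1 VC-HIT; vc=[5,11]
#9 0x2a→b5/s1 VC-HIT; vc=[7,11]
#10 0x2c→b5/s1 L1-HIT; vc=[7,11]
#11 0x3d→b7/s1 VC-HIT; vc=[5,11]
#12 0x29→b5/s1 VC-HIT; vc=[7,11]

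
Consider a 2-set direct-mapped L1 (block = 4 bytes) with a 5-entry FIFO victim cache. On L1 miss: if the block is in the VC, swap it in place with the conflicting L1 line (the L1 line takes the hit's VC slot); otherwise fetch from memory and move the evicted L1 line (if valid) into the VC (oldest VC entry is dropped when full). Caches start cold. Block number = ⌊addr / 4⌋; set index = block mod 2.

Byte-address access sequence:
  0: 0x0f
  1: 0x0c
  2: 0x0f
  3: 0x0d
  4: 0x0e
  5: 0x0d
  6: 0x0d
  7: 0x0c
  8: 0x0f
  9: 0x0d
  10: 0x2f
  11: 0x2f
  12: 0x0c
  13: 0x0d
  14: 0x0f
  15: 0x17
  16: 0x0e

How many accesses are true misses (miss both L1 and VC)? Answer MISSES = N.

#0 0xf→b3/s1 MISS; vc=[]
#1 0xc→b3/s1 L1-HIT; vc=[]
#2 0xf→b3/s1 L1-HIT; vc=[]
#3 0xd→b3/s1 L1-HIT; vc=[]
#4 0xe→b3/s1 L1-HIT; vc=[]
#5 0xd→b3/s1 L1-HIT; vc=[]
#6 0xd→b3/s1 L1-HIT; vc=[]
#7 0xc→b3/s1 L1-HIT; vc=[]
#8 0xf→b3/s1 L1-HIT; vc=[]
#9 0xd→b3/s1 L1-HIT; vc=[]
#10 0x2f→b11/s1 MISS; vc=[3]
#11 0x2f→b11/s1 L1-HIT; vc=[3]
#12 0xc→b3/s1 VC-HIT; vc=[11]
#13 0xd→b3/s1 L1-HIT; vc=[11]
#14 0xf→b3/s1 L1-HIT; vc=[11]
#15 0x17→b5/s1 MISS; vc=[11,3]
#16 0xe→b3/s1 VC-HIT; vc=[11,5]

MISSES = 3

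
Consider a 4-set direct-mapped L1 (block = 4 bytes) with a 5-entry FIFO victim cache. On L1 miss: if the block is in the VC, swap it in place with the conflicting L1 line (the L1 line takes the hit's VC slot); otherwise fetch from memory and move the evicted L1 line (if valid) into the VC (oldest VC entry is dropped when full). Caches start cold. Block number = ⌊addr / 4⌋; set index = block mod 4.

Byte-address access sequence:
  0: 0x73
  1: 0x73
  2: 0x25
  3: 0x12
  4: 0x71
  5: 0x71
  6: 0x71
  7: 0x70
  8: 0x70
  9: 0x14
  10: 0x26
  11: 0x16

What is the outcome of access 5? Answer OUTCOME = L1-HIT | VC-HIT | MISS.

#0 0x73→b28/s0 MISS; vc=[]
#1 0x73→b28/s0 L1-HIT; vc=[]
#2 0x25→b9/s1 MISS; vc=[]
#3 0x12→b4/s0 MISS; vc=[28]
#4 0x71→b28/s0 VC-HIT; vc=[4]
#5 0x71→b28/s0 L1-HIT; vc=[4]
#6 0x71→b28/s0 L1-HIT; vc=[4]
#7 0x70→b28/s0 L1-HIT; vc=[4]
#8 0x70→b28/s0 L1-HIT; vc=[4]
#9 0x14→b5/s1 MISS; vc=[4,9]
#10 0x26→b9/s1 VC-HIT; vc=[4,5]
#11 0x16→b5/s1 VC-HIT; vc=[4,9]

OUTCOME = L1-HIT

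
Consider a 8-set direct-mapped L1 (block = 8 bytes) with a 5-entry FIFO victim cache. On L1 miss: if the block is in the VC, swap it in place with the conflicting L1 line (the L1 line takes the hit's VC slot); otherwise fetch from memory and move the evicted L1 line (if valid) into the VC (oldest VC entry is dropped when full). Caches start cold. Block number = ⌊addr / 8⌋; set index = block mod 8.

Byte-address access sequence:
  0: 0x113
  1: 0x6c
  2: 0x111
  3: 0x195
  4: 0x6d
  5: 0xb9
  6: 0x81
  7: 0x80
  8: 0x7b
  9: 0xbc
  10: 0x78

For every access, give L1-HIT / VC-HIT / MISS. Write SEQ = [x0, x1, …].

  [0] addr=0x113 blk=34 s=2: MISS | VC []
  [1] addr=0x6c blk=13 s=5: MISS | VC []
  [2] addr=0x111 blk=34 s=2: L1-HIT | VC []
  [3] addr=0x195 blk=50 s=2: MISS | VC [34]
  [4] addr=0x6d blk=13 s=5: L1-HIT | VC [34]
  [5] addr=0xb9 blk=23 s=7: MISS | VC [34]
  [6] addr=0x81 blk=16 s=0: MISS | VC [34]
  [7] addr=0x80 blk=16 s=0: L1-HIT | VC [34]
  [8] addr=0x7b blk=15 s=7: MISS | VC [34, 23]
  [9] addr=0xbc blk=23 s=7: VC-HIT | VC [34, 15]
  [10] addr=0x78 blk=15 s=7: VC-HIT | VC [34, 23]

SEQ = [MISS, MISS, L1-HIT, MISS, L1-HIT, MISS, MISS, L1-HIT, MISS, VC-HIT, VC-HIT]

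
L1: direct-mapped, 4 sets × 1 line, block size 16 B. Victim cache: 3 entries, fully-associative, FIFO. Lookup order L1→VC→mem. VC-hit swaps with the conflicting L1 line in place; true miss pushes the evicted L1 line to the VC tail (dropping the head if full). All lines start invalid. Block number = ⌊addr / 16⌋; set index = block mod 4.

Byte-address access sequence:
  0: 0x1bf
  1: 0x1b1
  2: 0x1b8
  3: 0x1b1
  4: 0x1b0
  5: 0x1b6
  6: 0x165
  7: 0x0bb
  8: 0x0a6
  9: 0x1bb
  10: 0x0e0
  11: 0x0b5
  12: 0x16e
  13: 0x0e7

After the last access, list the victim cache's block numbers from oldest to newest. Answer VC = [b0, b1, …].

VC = [27, 22, 10]

  [0] addr=0x1bf blk=27 s=3: MISS | VC []
  [1] addr=0x1b1 blk=27 s=3: L1-HIT | VC []
  [2] addr=0x1b8 blk=27 s=3: L1-HIT | VC []
  [3] addr=0x1b1 blk=27 s=3: L1-HIT | VC []
  [4] addr=0x1b0 blk=27 s=3: L1-HIT | VC []
  [5] addr=0x1b6 blk=27 s=3: L1-HIT | VC []
  [6] addr=0x165 blk=22 s=2: MISS | VC []
  [7] addr=0xbb blk=11 s=3: MISS | VC [27]
  [8] addr=0xa6 blk=10 s=2: MISS | VC [27, 22]
  [9] addr=0x1bb blk=27 s=3: VC-HIT | VC [11, 22]
  [10] addr=0xe0 blk=14 s=2: MISS | VC [11, 22, 10]
  [11] addr=0xb5 blk=11 s=3: VC-HIT | VC [27, 22, 10]
  [12] addr=0x16e blk=22 s=2: VC-HIT | VC [27, 14, 10]
  [13] addr=0xe7 blk=14 s=2: VC-HIT | VC [27, 22, 10]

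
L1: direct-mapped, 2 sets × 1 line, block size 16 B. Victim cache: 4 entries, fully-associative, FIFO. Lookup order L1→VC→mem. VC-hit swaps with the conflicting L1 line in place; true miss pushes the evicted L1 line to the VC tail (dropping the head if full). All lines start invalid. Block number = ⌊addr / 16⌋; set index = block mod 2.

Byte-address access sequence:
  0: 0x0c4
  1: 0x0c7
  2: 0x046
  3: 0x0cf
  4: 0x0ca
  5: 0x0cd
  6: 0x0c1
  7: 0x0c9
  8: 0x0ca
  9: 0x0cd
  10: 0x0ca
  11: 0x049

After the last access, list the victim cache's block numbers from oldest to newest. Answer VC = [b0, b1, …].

VC = [12]

#0 0xc4→b12/s0 MISS; vc=[]
#1 0xc7→b12/s0 L1-HIT; vc=[]
#2 0x46→b4/s0 MISS; vc=[12]
#3 0xcf→b12/s0 VC-HIT; vc=[4]
#4 0xca→b12/s0 L1-HIT; vc=[4]
#5 0xcd→b12/s0 L1-HIT; vc=[4]
#6 0xc1→b12/s0 L1-HIT; vc=[4]
#7 0xc9→b12/s0 L1-HIT; vc=[4]
#8 0xca→b12/s0 L1-HIT; vc=[4]
#9 0xcd→b12/s0 L1-HIT; vc=[4]
#10 0xca→b12/s0 L1-HIT; vc=[4]
#11 0x49→b4/s0 VC-HIT; vc=[12]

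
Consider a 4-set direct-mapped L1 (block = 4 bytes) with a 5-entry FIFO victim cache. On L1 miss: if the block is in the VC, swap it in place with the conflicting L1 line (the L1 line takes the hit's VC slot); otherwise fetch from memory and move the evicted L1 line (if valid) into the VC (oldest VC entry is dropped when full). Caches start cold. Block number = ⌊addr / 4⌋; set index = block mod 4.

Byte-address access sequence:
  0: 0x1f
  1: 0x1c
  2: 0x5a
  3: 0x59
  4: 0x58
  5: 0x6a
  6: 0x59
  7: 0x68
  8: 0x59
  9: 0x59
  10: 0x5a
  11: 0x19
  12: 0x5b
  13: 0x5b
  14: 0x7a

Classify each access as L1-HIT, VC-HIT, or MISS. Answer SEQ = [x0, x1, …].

SEQ = [MISS, L1-HIT, MISS, L1-HIT, L1-HIT, MISS, VC-HIT, VC-HIT, VC-HIT, L1-HIT, L1-HIT, MISS, VC-HIT, L1-HIT, MISS]

0: 0x1f (blk 7, set 3) → MISS  vc=[]
1: 0x1c (blk 7, set 3) → L1-HIT  vc=[]
2: 0x5a (blk 22, set 2) → MISS  vc=[]
3: 0x59 (blk 22, set 2) → L1-HIT  vc=[]
4: 0x58 (blk 22, set 2) → L1-HIT  vc=[]
5: 0x6a (blk 26, set 2) → MISS  vc=[22]
6: 0x59 (blk 22, set 2) → VC-HIT  vc=[26]
7: 0x68 (blk 26, set 2) → VC-HIT  vc=[22]
8: 0x59 (blk 22, set 2) → VC-HIT  vc=[26]
9: 0x59 (blk 22, set 2) → L1-HIT  vc=[26]
10: 0x5a (blk 22, set 2) → L1-HIT  vc=[26]
11: 0x19 (blk 6, set 2) → MISS  vc=[26, 22]
12: 0x5b (blk 22, set 2) → VC-HIT  vc=[26, 6]
13: 0x5b (blk 22, set 2) → L1-HIT  vc=[26, 6]
14: 0x7a (blk 30, set 2) → MISS  vc=[26, 6, 22]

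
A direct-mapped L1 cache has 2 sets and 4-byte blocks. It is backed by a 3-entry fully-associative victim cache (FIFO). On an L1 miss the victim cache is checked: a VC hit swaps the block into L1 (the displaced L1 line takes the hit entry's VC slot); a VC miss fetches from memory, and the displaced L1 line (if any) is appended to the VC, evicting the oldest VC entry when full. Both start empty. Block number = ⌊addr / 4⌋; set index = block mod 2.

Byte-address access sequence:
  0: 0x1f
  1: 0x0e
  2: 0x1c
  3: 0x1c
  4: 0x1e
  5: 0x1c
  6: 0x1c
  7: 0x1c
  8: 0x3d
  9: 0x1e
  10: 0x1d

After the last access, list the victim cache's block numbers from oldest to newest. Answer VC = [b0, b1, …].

  [0] addr=0x1f blk=7 s=1: MISS | VC []
  [1] addr=0xe blk=3 s=1: MISS | VC [7]
  [2] addr=0x1c blk=7 s=1: VC-HIT | VC [3]
  [3] addr=0x1c blk=7 s=1: L1-HIT | VC [3]
  [4] addr=0x1e blk=7 s=1: L1-HIT | VC [3]
  [5] addr=0x1c blk=7 s=1: L1-HIT | VC [3]
  [6] addr=0x1c blk=7 s=1: L1-HIT | VC [3]
  [7] addr=0x1c blk=7 s=1: L1-HIT | VC [3]
  [8] addr=0x3d blk=15 s=1: MISS | VC [3, 7]
  [9] addr=0x1e blk=7 s=1: VC-HIT | VC [3, 15]
  [10] addr=0x1d blk=7 s=1: L1-HIT | VC [3, 15]

VC = [3, 15]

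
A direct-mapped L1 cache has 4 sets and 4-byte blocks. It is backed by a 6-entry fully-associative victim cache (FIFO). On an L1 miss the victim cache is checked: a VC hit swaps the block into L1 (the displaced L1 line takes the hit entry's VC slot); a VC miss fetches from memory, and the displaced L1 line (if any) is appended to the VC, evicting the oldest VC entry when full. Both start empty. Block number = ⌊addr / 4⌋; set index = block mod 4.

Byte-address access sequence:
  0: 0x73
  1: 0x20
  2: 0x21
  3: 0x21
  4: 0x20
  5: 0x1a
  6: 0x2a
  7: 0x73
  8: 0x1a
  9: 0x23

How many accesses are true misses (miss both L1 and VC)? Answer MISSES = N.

#0 0x73→b28/s0 MISS; vc=[]
#1 0x20→b8/s0 MISS; vc=[28]
#2 0x21→b8/s0 L1-HIT; vc=[28]
#3 0x21→b8/s0 L1-HIT; vc=[28]
#4 0x20→b8/s0 L1-HIT; vc=[28]
#5 0x1a→b6/s2 MISS; vc=[28]
#6 0x2a→b10/s2 MISS; vc=[28,6]
#7 0x73→b28/s0 VC-HIT; vc=[8,6]
#8 0x1a→b6/s2 VC-HIT; vc=[8,10]
#9 0x23→b8/s0 VC-HIT; vc=[28,10]

MISSES = 4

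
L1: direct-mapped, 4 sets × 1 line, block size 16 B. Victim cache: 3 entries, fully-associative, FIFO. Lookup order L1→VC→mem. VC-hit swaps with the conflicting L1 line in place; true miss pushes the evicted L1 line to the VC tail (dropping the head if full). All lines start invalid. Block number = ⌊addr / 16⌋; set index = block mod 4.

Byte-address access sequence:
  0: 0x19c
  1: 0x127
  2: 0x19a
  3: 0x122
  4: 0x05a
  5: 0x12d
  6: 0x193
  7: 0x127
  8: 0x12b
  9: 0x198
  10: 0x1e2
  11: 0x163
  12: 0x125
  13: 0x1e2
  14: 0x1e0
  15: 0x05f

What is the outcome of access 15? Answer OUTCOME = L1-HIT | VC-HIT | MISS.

OUTCOME = VC-HIT

#0 0x19c→b25/s1 MISS; vc=[]
#1 0x127→b18/s2 MISS; vc=[]
#2 0x19a→b25/s1 L1-HIT; vc=[]
#3 0x122→b18/s2 L1-HIT; vc=[]
#4 0x5a→b5/s1 MISS; vc=[25]
#5 0x12d→b18/s2 L1-HIT; vc=[25]
#6 0x193→b25/s1 VC-HIT; vc=[5]
#7 0x127→b18/s2 L1-HIT; vc=[5]
#8 0x12b→b18/s2 L1-HIT; vc=[5]
#9 0x198→b25/s1 L1-HIT; vc=[5]
#10 0x1e2→b30/s2 MISS; vc=[5,18]
#11 0x163→b22/s2 MISS; vc=[5,18,30]
#12 0x125→b18/s2 VC-HIT; vc=[5,22,30]
#13 0x1e2→b30/s2 VC-HIT; vc=[5,22,18]
#14 0x1e0→b30/s2 L1-HIT; vc=[5,22,18]
#15 0x5f→b5/s1 VC-HIT; vc=[25,22,18]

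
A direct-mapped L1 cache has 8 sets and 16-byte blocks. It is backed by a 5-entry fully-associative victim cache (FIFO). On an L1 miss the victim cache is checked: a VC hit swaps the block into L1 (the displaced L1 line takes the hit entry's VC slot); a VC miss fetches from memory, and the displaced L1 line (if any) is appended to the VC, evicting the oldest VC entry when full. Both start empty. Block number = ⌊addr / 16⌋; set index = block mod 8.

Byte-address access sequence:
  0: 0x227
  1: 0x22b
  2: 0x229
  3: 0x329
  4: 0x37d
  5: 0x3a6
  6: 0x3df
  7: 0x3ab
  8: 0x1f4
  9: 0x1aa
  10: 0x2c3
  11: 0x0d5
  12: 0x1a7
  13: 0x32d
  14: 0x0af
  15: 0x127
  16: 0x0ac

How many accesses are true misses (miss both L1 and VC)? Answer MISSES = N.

  [0] addr=0x227 blk=34 s=2: MISS | VC []
  [1] addr=0x22b blk=34 s=2: L1-HIT | VC []
  [2] addr=0x229 blk=34 s=2: L1-HIT | VC []
  [3] addr=0x329 blk=50 s=2: MISS | VC [34]
  [4] addr=0x37d blk=55 s=7: MISS | VC [34]
  [5] addr=0x3a6 blk=58 s=2: MISS | VC [34, 50]
  [6] addr=0x3df blk=61 s=5: MISS | VC [34, 50]
  [7] addr=0x3ab blk=58 s=2: L1-HIT | VC [34, 50]
  [8] addr=0x1f4 blk=31 s=7: MISS | VC [34, 50, 55]
  [9] addr=0x1aa blk=26 s=2: MISS | VC [34, 50, 55, 58]
  [10] addr=0x2c3 blk=44 s=4: MISS | VC [34, 50, 55, 58]
  [11] addr=0xd5 blk=13 s=5: MISS | VC [34, 50, 55, 58, 61]
  [12] addr=0x1a7 blk=26 s=2: L1-HIT | VC [34, 50, 55, 58, 61]
  [13] addr=0x32d blk=50 s=2: VC-HIT | VC [34, 26, 55, 58, 61]
  [14] addr=0xaf blk=10 s=2: MISS | VC [26, 55, 58, 61, 50]
  [15] addr=0x127 blk=18 s=2: MISS | VC [55, 58, 61, 50, 10]
  [16] addr=0xac blk=10 s=2: VC-HIT | VC [55, 58, 61, 50, 18]

MISSES = 11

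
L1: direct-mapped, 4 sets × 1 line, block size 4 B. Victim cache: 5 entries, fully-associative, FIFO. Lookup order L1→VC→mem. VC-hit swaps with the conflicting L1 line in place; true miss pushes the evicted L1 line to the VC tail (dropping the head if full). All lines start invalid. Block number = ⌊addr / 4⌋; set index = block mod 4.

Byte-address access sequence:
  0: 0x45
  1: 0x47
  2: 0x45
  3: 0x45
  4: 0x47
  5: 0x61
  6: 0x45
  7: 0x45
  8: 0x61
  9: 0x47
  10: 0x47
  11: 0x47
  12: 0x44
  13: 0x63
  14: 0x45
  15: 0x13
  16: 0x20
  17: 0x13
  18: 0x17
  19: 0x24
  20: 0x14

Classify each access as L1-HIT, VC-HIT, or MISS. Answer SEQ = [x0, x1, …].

  [0] addr=0x45 blk=17 s=1: MISS | VC []
  [1] addr=0x47 blk=17 s=1: L1-HIT | VC []
  [2] addr=0x45 blk=17 s=1: L1-HIT | VC []
  [3] addr=0x45 blk=17 s=1: L1-HIT | VC []
  [4] addr=0x47 blk=17 s=1: L1-HIT | VC []
  [5] addr=0x61 blk=24 s=0: MISS | VC []
  [6] addr=0x45 blk=17 s=1: L1-HIT | VC []
  [7] addr=0x45 blk=17 s=1: L1-HIT | VC []
  [8] addr=0x61 blk=24 s=0: L1-HIT | VC []
  [9] addr=0x47 blk=17 s=1: L1-HIT | VC []
  [10] addr=0x47 blk=17 s=1: L1-HIT | VC []
  [11] addr=0x47 blk=17 s=1: L1-HIT | VC []
  [12] addr=0x44 blk=17 s=1: L1-HIT | VC []
  [13] addr=0x63 blk=24 s=0: L1-HIT | VC []
  [14] addr=0x45 blk=17 s=1: L1-HIT | VC []
  [15] addr=0x13 blk=4 s=0: MISS | VC [24]
  [16] addr=0x20 blk=8 s=0: MISS | VC [24, 4]
  [17] addr=0x13 blk=4 s=0: VC-HIT | VC [24, 8]
  [18] addr=0x17 blk=5 s=1: MISS | VC [24, 8, 17]
  [19] addr=0x24 blk=9 s=1: MISS | VC [24, 8, 17, 5]
  [20] addr=0x14 blk=5 s=1: VC-HIT | VC [24, 8, 17, 9]

SEQ = [MISS, L1-HIT, L1-HIT, L1-HIT, L1-HIT, MISS, L1-HIT, L1-HIT, L1-HIT, L1-HIT, L1-HIT, L1-HIT, L1-HIT, L1-HIT, L1-HIT, MISS, MISS, VC-HIT, MISS, MISS, VC-HIT]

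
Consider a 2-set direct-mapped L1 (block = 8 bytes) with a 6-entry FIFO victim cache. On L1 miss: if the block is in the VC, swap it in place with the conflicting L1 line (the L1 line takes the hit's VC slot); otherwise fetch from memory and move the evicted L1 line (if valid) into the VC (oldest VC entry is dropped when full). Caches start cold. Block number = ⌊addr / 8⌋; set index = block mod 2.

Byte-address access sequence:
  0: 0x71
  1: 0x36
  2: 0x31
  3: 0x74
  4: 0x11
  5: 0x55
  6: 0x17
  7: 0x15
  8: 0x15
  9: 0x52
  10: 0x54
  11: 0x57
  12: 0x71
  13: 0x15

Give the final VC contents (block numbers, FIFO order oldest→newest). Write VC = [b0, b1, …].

  [0] addr=0x71 blk=14 s=0: MISS | VC []
  [1] addr=0x36 blk=6 s=0: MISS | VC [14]
  [2] addr=0x31 blk=6 s=0: L1-HIT | VC [14]
  [3] addr=0x74 blk=14 s=0: VC-HIT | VC [6]
  [4] addr=0x11 blk=2 s=0: MISS | VC [6, 14]
  [5] addr=0x55 blk=10 s=0: MISS | VC [6, 14, 2]
  [6] addr=0x17 blk=2 s=0: VC-HIT | VC [6, 14, 10]
  [7] addr=0x15 blk=2 s=0: L1-HIT | VC [6, 14, 10]
  [8] addr=0x15 blk=2 s=0: L1-HIT | VC [6, 14, 10]
  [9] addr=0x52 blk=10 s=0: VC-HIT | VC [6, 14, 2]
  [10] addr=0x54 blk=10 s=0: L1-HIT | VC [6, 14, 2]
  [11] addr=0x57 blk=10 s=0: L1-HIT | VC [6, 14, 2]
  [12] addr=0x71 blk=14 s=0: VC-HIT | VC [6, 10, 2]
  [13] addr=0x15 blk=2 s=0: VC-HIT | VC [6, 10, 14]

VC = [6, 10, 14]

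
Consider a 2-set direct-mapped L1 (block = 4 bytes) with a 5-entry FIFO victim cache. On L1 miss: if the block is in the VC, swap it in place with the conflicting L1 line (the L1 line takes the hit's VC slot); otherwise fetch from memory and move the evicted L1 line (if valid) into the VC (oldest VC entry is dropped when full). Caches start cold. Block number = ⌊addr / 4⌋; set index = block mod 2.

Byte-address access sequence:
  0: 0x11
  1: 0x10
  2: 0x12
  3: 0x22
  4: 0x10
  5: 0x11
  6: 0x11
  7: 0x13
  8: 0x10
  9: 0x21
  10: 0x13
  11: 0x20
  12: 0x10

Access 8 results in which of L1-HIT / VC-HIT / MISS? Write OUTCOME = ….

  [0] addr=0x11 blk=4 s=0: MISS | VC []
  [1] addr=0x10 blk=4 s=0: L1-HIT | VC []
  [2] addr=0x12 blk=4 s=0: L1-HIT | VC []
  [3] addr=0x22 blk=8 s=0: MISS | VC [4]
  [4] addr=0x10 blk=4 s=0: VC-HIT | VC [8]
  [5] addr=0x11 blk=4 s=0: L1-HIT | VC [8]
  [6] addr=0x11 blk=4 s=0: L1-HIT | VC [8]
  [7] addr=0x13 blk=4 s=0: L1-HIT | VC [8]
  [8] addr=0x10 blk=4 s=0: L1-HIT | VC [8]
  [9] addr=0x21 blk=8 s=0: VC-HIT | VC [4]
  [10] addr=0x13 blk=4 s=0: VC-HIT | VC [8]
  [11] addr=0x20 blk=8 s=0: VC-HIT | VC [4]
  [12] addr=0x10 blk=4 s=0: VC-HIT | VC [8]

OUTCOME = L1-HIT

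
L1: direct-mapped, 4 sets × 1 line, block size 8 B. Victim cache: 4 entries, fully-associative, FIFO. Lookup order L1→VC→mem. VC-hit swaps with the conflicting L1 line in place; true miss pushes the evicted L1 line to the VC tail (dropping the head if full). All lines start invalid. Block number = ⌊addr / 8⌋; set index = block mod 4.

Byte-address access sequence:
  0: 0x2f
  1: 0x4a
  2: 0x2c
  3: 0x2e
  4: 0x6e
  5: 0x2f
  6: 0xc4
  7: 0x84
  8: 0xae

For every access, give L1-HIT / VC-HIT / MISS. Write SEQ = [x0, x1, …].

  [0] addr=0x2f blk=5 s=1: MISS | VC []
  [1] addr=0x4a blk=9 s=1: MISS | VC [5]
  [2] addr=0x2c blk=5 s=1: VC-HIT | VC [9]
  [3] addr=0x2e blk=5 s=1: L1-HIT | VC [9]
  [4] addr=0x6e blk=13 s=1: MISS | VC [9, 5]
  [5] addr=0x2f blk=5 s=1: VC-HIT | VC [9, 13]
  [6] addr=0xc4 blk=24 s=0: MISS | VC [9, 13]
  [7] addr=0x84 blk=16 s=0: MISS | VC [9, 13, 24]
  [8] addr=0xae blk=21 s=1: MISS | VC [9, 13, 24, 5]

SEQ = [MISS, MISS, VC-HIT, L1-HIT, MISS, VC-HIT, MISS, MISS, MISS]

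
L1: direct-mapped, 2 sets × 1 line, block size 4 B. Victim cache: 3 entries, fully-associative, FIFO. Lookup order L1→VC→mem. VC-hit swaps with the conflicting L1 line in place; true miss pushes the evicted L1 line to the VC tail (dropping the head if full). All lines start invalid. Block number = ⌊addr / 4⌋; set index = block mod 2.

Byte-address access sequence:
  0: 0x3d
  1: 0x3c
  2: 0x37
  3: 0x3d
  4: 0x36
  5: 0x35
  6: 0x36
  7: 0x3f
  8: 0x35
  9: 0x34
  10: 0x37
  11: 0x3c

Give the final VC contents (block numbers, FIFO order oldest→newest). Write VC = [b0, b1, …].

VC = [13]

0: 0x3d (blk 15, set 1) → MISS  vc=[]
1: 0x3c (blk 15, set 1) → L1-HIT  vc=[]
2: 0x37 (blk 13, set 1) → MISS  vc=[15]
3: 0x3d (blk 15, set 1) → VC-HIT  vc=[13]
4: 0x36 (blk 13, set 1) → VC-HIT  vc=[15]
5: 0x35 (blk 13, set 1) → L1-HIT  vc=[15]
6: 0x36 (blk 13, set 1) → L1-HIT  vc=[15]
7: 0x3f (blk 15, set 1) → VC-HIT  vc=[13]
8: 0x35 (blk 13, set 1) → VC-HIT  vc=[15]
9: 0x34 (blk 13, set 1) → L1-HIT  vc=[15]
10: 0x37 (blk 13, set 1) → L1-HIT  vc=[15]
11: 0x3c (blk 15, set 1) → VC-HIT  vc=[13]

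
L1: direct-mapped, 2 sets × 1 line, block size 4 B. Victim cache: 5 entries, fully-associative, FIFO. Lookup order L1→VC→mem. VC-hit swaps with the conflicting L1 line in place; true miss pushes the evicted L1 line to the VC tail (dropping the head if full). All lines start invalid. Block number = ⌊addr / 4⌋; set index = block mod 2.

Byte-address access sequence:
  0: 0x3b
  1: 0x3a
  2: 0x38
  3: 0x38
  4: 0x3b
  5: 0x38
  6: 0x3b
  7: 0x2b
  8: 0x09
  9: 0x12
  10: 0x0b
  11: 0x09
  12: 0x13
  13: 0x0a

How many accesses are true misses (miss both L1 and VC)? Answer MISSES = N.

MISSES = 4

#0 0x3b→b14/s0 MISS; vc=[]
#1 0x3a→b14/s0 L1-HIT; vc=[]
#2 0x38→b14/s0 L1-HIT; vc=[]
#3 0x38→b14/s0 L1-HIT; vc=[]
#4 0x3b→b14/s0 L1-HIT; vc=[]
#5 0x38→b14/s0 L1-HIT; vc=[]
#6 0x3b→b14/s0 L1-HIT; vc=[]
#7 0x2b→b10/s0 MISS; vc=[14]
#8 0x9→b2/s0 MISS; vc=[14,10]
#9 0x12→b4/s0 MISS; vc=[14,10,2]
#10 0xb→b2/s0 VC-HIT; vc=[14,10,4]
#11 0x9→b2/s0 L1-HIT; vc=[14,10,4]
#12 0x13→b4/s0 VC-HIT; vc=[14,10,2]
#13 0xa→b2/s0 VC-HIT; vc=[14,10,4]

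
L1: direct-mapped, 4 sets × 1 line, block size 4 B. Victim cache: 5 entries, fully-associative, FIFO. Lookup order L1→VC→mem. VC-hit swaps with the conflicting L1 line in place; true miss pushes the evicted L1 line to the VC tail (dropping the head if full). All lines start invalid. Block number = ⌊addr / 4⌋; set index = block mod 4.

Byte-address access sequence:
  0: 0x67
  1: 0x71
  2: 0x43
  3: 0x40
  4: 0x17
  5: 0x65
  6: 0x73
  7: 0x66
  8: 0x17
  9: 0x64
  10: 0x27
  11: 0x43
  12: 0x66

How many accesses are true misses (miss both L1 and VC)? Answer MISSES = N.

  [0] addr=0x67 blk=25 s=1: MISS | VC []
  [1] addr=0x71 blk=28 s=0: MISS | VC []
  [2] addr=0x43 blk=16 s=0: MISS | VC [28]
  [3] addr=0x40 blk=16 s=0: L1-HIT | VC [28]
  [4] addr=0x17 blk=5 s=1: MISS | VC [28, 25]
  [5] addr=0x65 blk=25 s=1: VC-HIT | VC [28, 5]
  [6] addr=0x73 blk=28 s=0: VC-HIT | VC [16, 5]
  [7] addr=0x66 blk=25 s=1: L1-HIT | VC [16, 5]
  [8] addr=0x17 blk=5 s=1: VC-HIT | VC [16, 25]
  [9] addr=0x64 blk=25 s=1: VC-HIT | VC [16, 5]
  [10] addr=0x27 blk=9 s=1: MISS | VC [16, 5, 25]
  [11] addr=0x43 blk=16 s=0: VC-HIT | VC [28, 5, 25]
  [12] addr=0x66 blk=25 s=1: VC-HIT | VC [28, 5, 9]

MISSES = 5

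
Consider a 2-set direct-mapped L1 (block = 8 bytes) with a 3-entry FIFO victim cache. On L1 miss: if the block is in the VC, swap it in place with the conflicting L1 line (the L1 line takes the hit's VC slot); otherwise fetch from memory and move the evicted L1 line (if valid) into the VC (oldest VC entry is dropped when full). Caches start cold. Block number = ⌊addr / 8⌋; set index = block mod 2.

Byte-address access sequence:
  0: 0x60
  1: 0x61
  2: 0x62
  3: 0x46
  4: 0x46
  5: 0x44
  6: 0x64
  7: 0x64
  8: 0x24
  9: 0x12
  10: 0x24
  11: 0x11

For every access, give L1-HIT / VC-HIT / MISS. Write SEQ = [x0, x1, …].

0: 0x60 (blk 12, set 0) → MISS  vc=[]
1: 0x61 (blk 12, set 0) → L1-HIT  vc=[]
2: 0x62 (blk 12, set 0) → L1-HIT  vc=[]
3: 0x46 (blk 8, set 0) → MISS  vc=[12]
4: 0x46 (blk 8, set 0) → L1-HIT  vc=[12]
5: 0x44 (blk 8, set 0) → L1-HIT  vc=[12]
6: 0x64 (blk 12, set 0) → VC-HIT  vc=[8]
7: 0x64 (blk 12, set 0) → L1-HIT  vc=[8]
8: 0x24 (blk 4, set 0) → MISS  vc=[8, 12]
9: 0x12 (blk 2, set 0) → MISS  vc=[8, 12, 4]
10: 0x24 (blk 4, set 0) → VC-HIT  vc=[8, 12, 2]
11: 0x11 (blk 2, set 0) → VC-HIT  vc=[8, 12, 4]

SEQ = [MISS, L1-HIT, L1-HIT, MISS, L1-HIT, L1-HIT, VC-HIT, L1-HIT, MISS, MISS, VC-HIT, VC-HIT]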